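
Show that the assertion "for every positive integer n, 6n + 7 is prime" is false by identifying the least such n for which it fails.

Check each positive integer n in order until 6n + 7 is not prime.
For n = 1, 2 the conclusion holds.
n = 3: 6n + 7 = 25 = 5 × 5, composite.
Thus n = 3 disproves the claim, and no smaller n works.

n = 3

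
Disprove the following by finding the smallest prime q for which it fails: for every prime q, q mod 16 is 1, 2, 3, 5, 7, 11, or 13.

q = 31

For q = 2, 3, 5, 7, 11, 13, 17, 19, 23, 29 the conclusion holds.
q = 31: 31 mod 16 = 15 — not in {1, 2, 3, 5, 7, 11, 13}.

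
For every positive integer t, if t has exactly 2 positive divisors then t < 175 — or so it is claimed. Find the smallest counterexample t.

t = 179

We need the least positive integer t for which t has exactly 2 positive divisors but the claim fails.
The first 40 eligible values, up to t = 173, all satisfy the conclusion.
t = 179: τ(179) = 2; 179 ≥ 175.
Hence t = 179 is a counterexample.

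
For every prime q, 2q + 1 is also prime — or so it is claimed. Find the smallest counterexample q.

q = 7

Check each prime q in order until 2q + 1 is not prime.
q = 2: 2q + 1 = 5, prime.
q = 3: 2q + 1 = 7, prime.
q = 5: 2q + 1 = 11, prime.
q = 7: 2q + 1 = 15 = 3 × 5, not prime.
So q = 7 is the smallest counterexample.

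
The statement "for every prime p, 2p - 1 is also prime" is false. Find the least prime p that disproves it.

p = 5

Check each prime p in order until 2p - 1 is not prime.
For p = 2, 3 the conclusion holds.
p = 5: 2p - 1 = 9 = 3 × 3, not prime.
So p = 5 is the smallest counterexample.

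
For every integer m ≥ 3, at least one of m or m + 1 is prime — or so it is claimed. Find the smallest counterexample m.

m = 8

The first 5 eligible values, up to m = 7, all satisfy the conclusion.
m = 8: 8 = 2 × 4; 9 = 3 × 3 — both composite.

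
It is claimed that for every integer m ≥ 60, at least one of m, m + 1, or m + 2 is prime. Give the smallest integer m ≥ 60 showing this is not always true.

m = 60: 61 is prime.
m = 61: 61 is prime.
m = 62: 62 = 2 × 31; 63 = 3 × 21; 64 = 2 × 32 — all composite.
Hence m = 62 is a counterexample.

m = 62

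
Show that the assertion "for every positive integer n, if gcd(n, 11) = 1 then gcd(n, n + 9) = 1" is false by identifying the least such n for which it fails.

n = 3

Check each positive integer n in order until gcd(n, 11) = 1 but gcd(n, n + 9) > 1.
n = 1: gcd(1, 10) = 1.
n = 2: gcd(2, 11) = 1.
n = 3: gcd(3, 12) = 3.
Hence n = 3 is a counterexample.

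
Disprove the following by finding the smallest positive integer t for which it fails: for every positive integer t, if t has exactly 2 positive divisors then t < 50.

t = 53

Check each positive integer t in order until t has exactly 2 positive divisors but the claim fails.
For t = 2, 3, 5, 7, …, 41, 43, 47 the conclusion holds.
t = 53: τ(53) = 2; 53 ≥ 50.
Thus t = 53 disproves the claim, and no smaller t works.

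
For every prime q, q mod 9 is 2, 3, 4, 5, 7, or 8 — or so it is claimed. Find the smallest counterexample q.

q = 19

q = 2: 2 mod 9 = 2.
q = 3: 3 mod 9 = 3.
q = 5: 5 mod 9 = 5.
q = 7: 7 mod 9 = 7.
q = 11: 11 mod 9 = 2.
q = 13: 13 mod 9 = 4.
q = 17: 17 mod 9 = 8.
q = 19: 19 mod 9 = 1 — not in {2, 3, 4, 5, 7, 8}.
So q = 19 is the smallest counterexample.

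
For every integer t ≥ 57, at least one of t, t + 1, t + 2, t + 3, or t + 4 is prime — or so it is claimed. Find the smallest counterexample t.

A counterexample is any integer t ≥ 57 such that t, t + 1, t + 2, t + 3, t + 4 are all composite; we check each in order.
t = 57: 59 is prime.
t = 58: 59 is prime.
t = 59: 59 is prime.
t = 60: 61 is prime.
t = 61: 61 is prime.
t = 62: 62 = 2 × 31; 63 = 3 × 21; 64 = 2 × 32; 65 = 5 × 13; 66 = 2 × 33 — all composite.
Hence t = 62 is a counterexample.

t = 62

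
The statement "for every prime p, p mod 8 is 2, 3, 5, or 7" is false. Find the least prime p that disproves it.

p = 17

A counterexample is any prime p such that the claim fails; we check each in order.
p = 2: 2 mod 8 = 2.
p = 3: 3 mod 8 = 3.
p = 5: 5 mod 8 = 5.
p = 7: 7 mod 8 = 7.
p = 11: 11 mod 8 = 3.
p = 13: 13 mod 8 = 5.
p = 17: 17 mod 8 = 1 — not in {2, 3, 5, 7}.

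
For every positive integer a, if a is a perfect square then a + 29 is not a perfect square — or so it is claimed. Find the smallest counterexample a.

a = 196

For a = 1, 4, 9, 16, …, 121, 144, 169 the conclusion holds.
a = 196: 196 = 14² and 196 + 29 = 225 = 15².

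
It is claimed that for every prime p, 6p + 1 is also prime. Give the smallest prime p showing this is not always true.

p = 19

A counterexample is any prime p such that 6p + 1 is not prime; we check each in order.
p = 2: 6p + 1 = 13, prime.
p = 3: 6p + 1 = 19, prime.
p = 5: 6p + 1 = 31, prime.
p = 7: 6p + 1 = 43, prime.
p = 11: 6p + 1 = 67, prime.
p = 13: 6p + 1 = 79, prime.
p = 17: 6p + 1 = 103, prime.
p = 19: 6p + 1 = 115 = 5 × 23, not prime.
So p = 19 is the smallest counterexample.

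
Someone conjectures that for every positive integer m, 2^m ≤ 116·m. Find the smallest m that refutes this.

Check each positive integer m in order until 2^m > 116·m.
For m = 1, 2, 3, 4, 5, 6, 7, 8, 9, 10 the conclusion holds.
m = 11: 2^m = 2048 and 116·m = 1276, so 2048 > 1276.
So m = 11 is the smallest counterexample.

m = 11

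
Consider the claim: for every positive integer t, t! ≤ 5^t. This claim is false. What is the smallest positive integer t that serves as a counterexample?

For t = 1, 2, 3, 4, …, 9, 10, 11 the conclusion holds.
t = 12: t! = 479001600 and 5^t = 244140625, so 479001600 > 244140625.
So t = 12 is the smallest counterexample.

t = 12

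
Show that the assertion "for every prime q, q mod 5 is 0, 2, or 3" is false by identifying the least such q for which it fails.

Check each prime q in order until the claim fails.
q = 2: 2 mod 5 = 2.
q = 3: 3 mod 5 = 3.
q = 5: 5 mod 5 = 0.
q = 7: 7 mod 5 = 2.
q = 11: 11 mod 5 = 1 — not in {0, 2, 3}.
Thus q = 11 disproves the claim, and no smaller q works.

q = 11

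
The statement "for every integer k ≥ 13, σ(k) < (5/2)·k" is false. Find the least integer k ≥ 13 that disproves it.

We need the least integer k ≥ 13 for which the claim fails.
For k = 13, 14, 15, 16, …, 21, 22, 23 the conclusion holds.
k = 24: σ(24) = 60; 60 ≥ 60.

k = 24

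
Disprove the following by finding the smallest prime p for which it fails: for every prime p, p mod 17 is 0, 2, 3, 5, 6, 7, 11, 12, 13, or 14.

p = 43

A counterexample is any prime p such that the claim fails; we check each in order.
For p = 2, 3, 5, 7, …, 31, 37, 41 the conclusion holds.
p = 43: 43 mod 17 = 9 — not in {0, 2, 3, 5, 6, 7, 11, 12, 13, 14}.
Thus p = 43 disproves the claim, and no smaller p works.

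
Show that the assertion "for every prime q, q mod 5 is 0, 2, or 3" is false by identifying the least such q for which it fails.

A counterexample is any prime q such that the claim fails; we check each in order.
The first 4 eligible values, up to q = 7, all satisfy the conclusion.
q = 11: 11 mod 5 = 1 — not in {0, 2, 3}.

q = 11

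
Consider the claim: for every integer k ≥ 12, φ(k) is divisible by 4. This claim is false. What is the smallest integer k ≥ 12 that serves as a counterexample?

A counterexample is any integer k ≥ 12 such that φ(k) is not divisible by 4; we check each in order.
For k = 12, 13 the conclusion holds.
k = 14: φ(14) = 6; 6 mod 4 = 2.
Thus k = 14 disproves the claim, and no smaller k works.

k = 14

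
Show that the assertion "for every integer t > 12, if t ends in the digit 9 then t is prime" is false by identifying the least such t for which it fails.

t = 39

Check each integer t > 12 in order until t ends in the digit 9 but t is not prime.
t = 19: 19 ends in 9 and is prime.
t = 29: 29 ends in 9 and is prime.
t = 39: 39 ends in 9; 39 = 3 × 13, composite.
Thus t = 39 disproves the claim, and no smaller t works.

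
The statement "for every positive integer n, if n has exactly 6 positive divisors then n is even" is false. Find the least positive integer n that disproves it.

For n = 12, 18, 20, 28, 32, 44 the conclusion holds.
n = 45: divisors of 45: 1, 3, 5, 9, 15, 45; 45 is odd.

n = 45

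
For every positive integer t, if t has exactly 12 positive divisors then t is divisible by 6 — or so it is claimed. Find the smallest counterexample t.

t = 140

The first 8 eligible values, up to t = 132, all satisfy the conclusion.
t = 140: τ(140) = 12; 140 mod 6 = 2.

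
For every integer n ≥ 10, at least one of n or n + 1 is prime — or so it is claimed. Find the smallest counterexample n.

n = 14

Check each integer n ≥ 10 in order until n, n + 1 are both composite.
n = 10: 11 is prime.
n = 11: 11 is prime.
n = 12: 13 is prime.
n = 13: 13 is prime.
n = 14: 14 = 2 × 7; 15 = 3 × 5 — both composite.
So n = 14 is the smallest counterexample.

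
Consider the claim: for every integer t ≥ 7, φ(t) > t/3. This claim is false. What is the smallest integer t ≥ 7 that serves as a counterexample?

Check each integer t ≥ 7 in order until the claim fails.
The first 5 eligible values, up to t = 11, all satisfy the conclusion.
t = 12: φ(12) = 4 and 12/3 = 4, so φ(12) ≤ 12/3.

t = 12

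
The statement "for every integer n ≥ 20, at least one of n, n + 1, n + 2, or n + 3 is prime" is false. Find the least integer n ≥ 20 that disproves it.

n = 24

The first 4 eligible values, up to n = 23, all satisfy the conclusion.
n = 24: 24 = 2 × 12; 25 = 5 × 5; 26 = 2 × 13; 27 = 3 × 9 — all composite.
So n = 24 is the smallest counterexample.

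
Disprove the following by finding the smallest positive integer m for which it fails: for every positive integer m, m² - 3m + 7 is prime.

m = 1: m² - 3m + 7 = 5, prime.
m = 2: m² - 3m + 7 = 5, prime.
m = 3: m² - 3m + 7 = 7, prime.
m = 4: m² - 3m + 7 = 11, prime.
m = 5: m² - 3m + 7 = 17, prime.
m = 6: m² - 3m + 7 = 25 = 5 × 5, composite.
So m = 6 is the smallest counterexample.

m = 6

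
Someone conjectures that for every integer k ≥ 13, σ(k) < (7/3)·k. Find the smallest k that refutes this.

k = 24

Check each integer k ≥ 13 in order until the claim fails.
The first 11 eligible values, up to k = 23, all satisfy the conclusion.
k = 24: σ(24) = 60; 60 ≥ 56.
Hence k = 24 is a counterexample.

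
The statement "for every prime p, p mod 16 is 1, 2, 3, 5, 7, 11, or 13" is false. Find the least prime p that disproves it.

p = 31

The first 10 eligible values, up to p = 29, all satisfy the conclusion.
p = 31: 31 mod 16 = 15 — not in {1, 2, 3, 5, 7, 11, 13}.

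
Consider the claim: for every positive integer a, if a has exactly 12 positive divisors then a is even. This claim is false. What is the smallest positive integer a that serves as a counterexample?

For a = 60, 72, 84, 90, …, 294, 306, 308 the conclusion holds.
a = 315: divisors of 315: 12 divisors; 315 is odd.

a = 315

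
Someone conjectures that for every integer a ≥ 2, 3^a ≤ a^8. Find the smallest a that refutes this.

a = 23

We need the least integer a ≥ 2 for which 3^a > a^8.
For a = 2, 3, 4, 5, …, 20, 21, 22 the conclusion holds.
a = 23: 3^a = 94143178827 and a^8 = 78310985281, so 94143178827 > 78310985281.
Hence a = 23 is a counterexample.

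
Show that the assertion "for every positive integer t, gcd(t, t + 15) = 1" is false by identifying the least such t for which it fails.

A counterexample is any positive integer t such that gcd(t, t + 15) > 1; we check each in order.
t = 1: gcd(1, 16) = 1.
t = 2: gcd(2, 17) = 1.
t = 3: gcd(3, 18) = 3.
So t = 3 is the smallest counterexample.

t = 3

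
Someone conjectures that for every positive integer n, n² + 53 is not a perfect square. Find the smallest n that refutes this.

A counterexample is any positive integer n such that n² + 53 is a perfect square; we check each in order.
The first 25 eligible values, up to n = 25, all satisfy the conclusion.
n = 26: 26² + 53 = 729 = 27², a perfect square.
Hence n = 26 is a counterexample.

n = 26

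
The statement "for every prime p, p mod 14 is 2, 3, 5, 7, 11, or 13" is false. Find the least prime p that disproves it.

Check each prime p in order until the claim fails.
The first 8 eligible values, up to p = 19, all satisfy the conclusion.
p = 23: 23 mod 14 = 9 — not in {2, 3, 5, 7, 11, 13}.
So p = 23 is the smallest counterexample.

p = 23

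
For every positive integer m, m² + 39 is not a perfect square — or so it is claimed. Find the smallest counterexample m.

Check each positive integer m in order until m² + 39 is a perfect square.
m = 1: 1² + 39 = 40, not a perfect square.
m = 2: 2² + 39 = 43, not a perfect square.
m = 3: 3² + 39 = 48, not a perfect square.
m = 4: 4² + 39 = 55, not a perfect square.
m = 5: 5² + 39 = 64 = 8², a perfect square.

m = 5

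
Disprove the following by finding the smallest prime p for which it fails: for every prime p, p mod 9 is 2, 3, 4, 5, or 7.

Check each prime p in order until the claim fails.
For p = 2, 3, 5, 7, 11, 13 the conclusion holds.
p = 17: 17 mod 9 = 8 — not in {2, 3, 4, 5, 7}.

p = 17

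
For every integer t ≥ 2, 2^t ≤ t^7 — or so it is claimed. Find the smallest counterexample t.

For t = 2, 3, 4, 5, …, 34, 35, 36 the conclusion holds.
t = 37: 2^t = 137438953472 and t^7 = 94931877133, so 137438953472 > 94931877133.

t = 37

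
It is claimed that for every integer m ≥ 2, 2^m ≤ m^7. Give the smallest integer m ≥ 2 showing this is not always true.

Check each integer m ≥ 2 in order until 2^m > m^7.
For m = 2, 3, 4, 5, …, 34, 35, 36 the conclusion holds.
m = 37: 2^m = 137438953472 and m^7 = 94931877133, so 137438953472 > 94931877133.

m = 37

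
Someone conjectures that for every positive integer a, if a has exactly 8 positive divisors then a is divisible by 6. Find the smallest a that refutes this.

a = 24: τ(24) = 8; 24 mod 6 = 0.
a = 30: τ(30) = 8; 30 mod 6 = 0.
a = 40: τ(40) = 8; 40 mod 6 = 4.

a = 40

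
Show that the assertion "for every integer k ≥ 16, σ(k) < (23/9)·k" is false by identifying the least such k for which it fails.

For k = 16, 17, 18, 19, …, 45, 46, 47 the conclusion holds.
k = 48: σ(48) = 124; 124 ≥ 368/3.

k = 48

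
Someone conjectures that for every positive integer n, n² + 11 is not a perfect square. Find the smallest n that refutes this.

We need the least positive integer n for which n² + 11 is a perfect square.
n = 1: 1² + 11 = 12, not a perfect square.
n = 2: 2² + 11 = 15, not a perfect square.
n = 3: 3² + 11 = 20, not a perfect square.
n = 4: 4² + 11 = 27, not a perfect square.
n = 5: 5² + 11 = 36 = 6², a perfect square.
Hence n = 5 is a counterexample.

n = 5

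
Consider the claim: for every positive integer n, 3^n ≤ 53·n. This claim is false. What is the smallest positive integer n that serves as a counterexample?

The first 5 eligible values, up to n = 5, all satisfy the conclusion.
n = 6: 3^n = 729 and 53·n = 318, so 729 > 318.
Hence n = 6 is a counterexample.

n = 6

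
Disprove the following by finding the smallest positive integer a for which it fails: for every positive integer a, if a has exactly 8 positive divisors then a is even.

A counterexample is any positive integer a such that a has exactly 8 positive divisors but a is odd; we check each in order.
For a = 24, 30, 40, 42, …, 88, 102, 104 the conclusion holds.
a = 105: divisors of 105: 1, 3, 5, 7, 15, 21, 35, 105; 105 is odd.
So a = 105 is the smallest counterexample.

a = 105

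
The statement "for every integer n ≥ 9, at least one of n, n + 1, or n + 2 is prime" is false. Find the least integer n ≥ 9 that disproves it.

A counterexample is any integer n ≥ 9 such that n, n + 1, n + 2 are all composite; we check each in order.
n = 9: 11 is prime.
n = 10: 11 is prime.
n = 11: 11 is prime.
n = 12: 13 is prime.
n = 13: 13 is prime.
n = 14: 14 = 2 × 7; 15 = 3 × 5; 16 = 2 × 8 — all composite.
Thus n = 14 disproves the claim, and no smaller n works.

n = 14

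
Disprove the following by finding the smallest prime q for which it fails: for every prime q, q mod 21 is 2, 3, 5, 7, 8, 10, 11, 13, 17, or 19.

q = 37

We need the least prime q for which the claim fails.
The first 11 eligible values, up to q = 31, all satisfy the conclusion.
q = 37: 37 mod 21 = 16 — not in {2, 3, 5, 7, 8, 10, 11, 13, 17, 19}.
Hence q = 37 is a counterexample.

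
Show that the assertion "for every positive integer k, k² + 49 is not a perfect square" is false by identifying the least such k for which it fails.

We need the least positive integer k for which k² + 49 is a perfect square.
The first 23 eligible values, up to k = 23, all satisfy the conclusion.
k = 24: 24² + 49 = 625 = 25², a perfect square.

k = 24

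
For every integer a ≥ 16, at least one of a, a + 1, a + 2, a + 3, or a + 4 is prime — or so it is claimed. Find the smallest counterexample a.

a = 24

We need the least integer a ≥ 16 for which a, a + 1, a + 2, a + 3, a + 4 are all composite.
a = 16: 17 is prime.
a = 17: 17 is prime.
a = 18: 19 is prime.
a = 19: 19 is prime.
a = 20: 23 is prime.
a = 21: 23 is prime.
a = 22: 23 is prime.
a = 23: 23 is prime.
a = 24: 24 = 2 × 12; 25 = 5 × 5; 26 = 2 × 13; 27 = 3 × 9; 28 = 2 × 14 — all composite.
Thus a = 24 disproves the claim, and no smaller a works.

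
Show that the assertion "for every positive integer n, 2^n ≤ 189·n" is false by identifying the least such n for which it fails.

A counterexample is any positive integer n such that 2^n > 189·n; we check each in order.
For n = 1, 2, 3, 4, …, 9, 10, 11 the conclusion holds.
n = 12: 2^n = 4096 and 189·n = 2268, so 4096 > 2268.
Hence n = 12 is a counterexample.

n = 12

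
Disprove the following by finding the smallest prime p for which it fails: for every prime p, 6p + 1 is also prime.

Check each prime p in order until 6p + 1 is not prime.
The first 7 eligible values, up to p = 17, all satisfy the conclusion.
p = 19: 6p + 1 = 115 = 5 × 23, not prime.

p = 19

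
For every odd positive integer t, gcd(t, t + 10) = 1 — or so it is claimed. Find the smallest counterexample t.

t = 5

We need the least odd positive integer t for which gcd(t, t + 10) > 1.
For t = 1, 3 the conclusion holds.
t = 5: gcd(5, 15) = 5.
Hence t = 5 is a counterexample.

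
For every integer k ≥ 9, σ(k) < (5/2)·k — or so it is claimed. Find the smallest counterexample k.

A counterexample is any integer k ≥ 9 such that the claim fails; we check each in order.
For k = 9, 10, 11, 12, …, 21, 22, 23 the conclusion holds.
k = 24: σ(24) = 60; 60 ≥ 60.
So k = 24 is the smallest counterexample.

k = 24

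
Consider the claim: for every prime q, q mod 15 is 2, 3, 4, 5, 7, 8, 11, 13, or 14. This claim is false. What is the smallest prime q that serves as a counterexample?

For q = 2, 3, 5, 7, 11, 13, 17, 19, 23, 29 the conclusion holds.
q = 31: 31 mod 15 = 1 — not in {2, 3, 4, 5, 7, 8, 11, 13, 14}.

q = 31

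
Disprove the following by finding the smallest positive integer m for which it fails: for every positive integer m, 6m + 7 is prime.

m = 1: 6m + 7 = 13, prime.
m = 2: 6m + 7 = 19, prime.
m = 3: 6m + 7 = 25 = 5 × 5, composite.
Hence m = 3 is a counterexample.

m = 3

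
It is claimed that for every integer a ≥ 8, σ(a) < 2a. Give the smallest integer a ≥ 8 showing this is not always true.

The first 4 eligible values, up to a = 11, all satisfy the conclusion.
a = 12: σ(12) = 28; 28 ≥ 24.

a = 12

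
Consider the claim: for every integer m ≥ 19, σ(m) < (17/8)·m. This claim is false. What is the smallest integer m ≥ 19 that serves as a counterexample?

m = 24

A counterexample is any integer m ≥ 19 such that the claim fails; we check each in order.
m = 19: σ(19) = 20; 20 < 323/8.
m = 20: σ(20) = 42; 42 < 85/2.
m = 21: σ(21) = 32; 32 < 357/8.
m = 22: σ(22) = 36; 36 < 187/4.
m = 23: σ(23) = 24; 24 < 391/8.
m = 24: σ(24) = 60; 60 ≥ 51.
So m = 24 is the smallest counterexample.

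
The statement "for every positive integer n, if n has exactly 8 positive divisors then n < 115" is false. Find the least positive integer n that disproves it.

n = 128

Check each positive integer n in order until n has exactly 8 positive divisors but the claim fails.
For n = 24, 30, 40, 42, …, 105, 110, 114 the conclusion holds.
n = 128: τ(128) = 8; 128 ≥ 115.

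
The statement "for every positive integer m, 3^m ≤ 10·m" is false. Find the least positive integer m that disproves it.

m = 1: 3^m = 3 and 10·m = 10, so 3 ≤ 10.
m = 2: 3^m = 9 and 10·m = 20, so 9 ≤ 20.
m = 3: 3^m = 27 and 10·m = 30, so 27 ≤ 30.
m = 4: 3^m = 81 and 10·m = 40, so 81 > 40.

m = 4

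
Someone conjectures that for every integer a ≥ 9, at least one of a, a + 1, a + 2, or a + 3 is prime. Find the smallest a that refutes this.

a = 24

For a = 9, 10, 11, 12, …, 21, 22, 23 the conclusion holds.
a = 24: 24 = 2 × 12; 25 = 5 × 5; 26 = 2 × 13; 27 = 3 × 9 — all composite.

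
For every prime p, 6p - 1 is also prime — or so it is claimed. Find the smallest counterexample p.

p = 11

Check each prime p in order until 6p - 1 is not prime.
The first 4 eligible values, up to p = 7, all satisfy the conclusion.
p = 11: 6p - 1 = 65 = 5 × 13, not prime.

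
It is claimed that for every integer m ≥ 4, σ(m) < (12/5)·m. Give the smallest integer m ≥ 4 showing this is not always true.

For m = 4, 5, 6, 7, …, 21, 22, 23 the conclusion holds.
m = 24: σ(24) = 60; 60 ≥ 288/5.

m = 24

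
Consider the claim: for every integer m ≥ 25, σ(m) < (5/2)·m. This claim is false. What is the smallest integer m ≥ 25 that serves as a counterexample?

Check each integer m ≥ 25 in order until the claim fails.
For m = 25, 26, 27, 28, …, 33, 34, 35 the conclusion holds.
m = 36: σ(36) = 91; 91 ≥ 90.

m = 36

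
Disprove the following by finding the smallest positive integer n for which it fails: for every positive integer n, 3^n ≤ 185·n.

n = 7

n = 1: 3^n = 3 and 185·n = 185, so 3 ≤ 185.
n = 2: 3^n = 9 and 185·n = 370, so 9 ≤ 370.
n = 3: 3^n = 27 and 185·n = 555, so 27 ≤ 555.
n = 4: 3^n = 81 and 185·n = 740, so 81 ≤ 740.
n = 5: 3^n = 243 and 185·n = 925, so 243 ≤ 925.
n = 6: 3^n = 729 and 185·n = 1110, so 729 ≤ 1110.
n = 7: 3^n = 2187 and 185·n = 1295, so 2187 > 1295.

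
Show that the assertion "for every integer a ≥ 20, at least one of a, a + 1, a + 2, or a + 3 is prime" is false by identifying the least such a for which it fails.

a = 20: 23 is prime.
a = 21: 23 is prime.
a = 22: 23 is prime.
a = 23: 23 is prime.
a = 24: 24 = 2 × 12; 25 = 5 × 5; 26 = 2 × 13; 27 = 3 × 9 — all composite.
Thus a = 24 disproves the claim, and no smaller a works.

a = 24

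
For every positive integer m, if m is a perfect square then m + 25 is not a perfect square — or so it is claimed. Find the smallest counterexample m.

A counterexample is any positive integer m such that m is a perfect square but m + 25 is a perfect square; we check each in order.
For m = 1, 4, 9, 16, …, 81, 100, 121 the conclusion holds.
m = 144: 144 = 12² and 144 + 25 = 169 = 13².

m = 144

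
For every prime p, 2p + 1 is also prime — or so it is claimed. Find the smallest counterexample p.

p = 2: 2p + 1 = 5, prime.
p = 3: 2p + 1 = 7, prime.
p = 5: 2p + 1 = 11, prime.
p = 7: 2p + 1 = 15 = 3 × 5, not prime.
Hence p = 7 is a counterexample.

p = 7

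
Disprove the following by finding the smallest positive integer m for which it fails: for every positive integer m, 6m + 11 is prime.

A counterexample is any positive integer m such that 6m + 11 is not prime; we check each in order.
For m = 1, 2, 3 the conclusion holds.
m = 4: 6m + 11 = 35 = 5 × 7, composite.
Thus m = 4 disproves the claim, and no smaller m works.

m = 4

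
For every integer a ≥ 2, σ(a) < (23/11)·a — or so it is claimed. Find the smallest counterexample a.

Check each integer a ≥ 2 in order until the claim fails.
The first 10 eligible values, up to a = 11, all satisfy the conclusion.
a = 12: σ(12) = 28; 28 ≥ 276/11.

a = 12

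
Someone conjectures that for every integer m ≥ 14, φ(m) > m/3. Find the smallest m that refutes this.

For m = 14, 15, 16, 17 the conclusion holds.
m = 18: φ(18) = 6 and 18/3 = 6, so φ(18) ≤ 18/3.

m = 18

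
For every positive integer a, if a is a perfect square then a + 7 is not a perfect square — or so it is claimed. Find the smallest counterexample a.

a = 9

Check each positive integer a in order until a is a perfect square but a + 7 is a perfect square.
a = 1: 1 + 7 = 8, not a perfect square.
a = 4: 4 + 7 = 11, not a perfect square.
a = 9: 9 = 3² and 9 + 7 = 16 = 4².
Thus a = 9 disproves the claim, and no smaller a works.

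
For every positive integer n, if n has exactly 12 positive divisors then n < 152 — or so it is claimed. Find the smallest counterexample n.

n = 156

A counterexample is any positive integer n such that n has exactly 12 positive divisors but the claim fails; we check each in order.
The first 10 eligible values, up to n = 150, all satisfy the conclusion.
n = 156: τ(156) = 12; 156 ≥ 152.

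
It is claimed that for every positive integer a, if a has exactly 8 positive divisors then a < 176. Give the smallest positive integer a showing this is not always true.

a = 182

The first 25 eligible values, up to a = 174, all satisfy the conclusion.
a = 182: τ(182) = 8; 182 ≥ 176.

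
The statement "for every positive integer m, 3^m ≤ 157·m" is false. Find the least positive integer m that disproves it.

m = 1: 3^m = 3 and 157·m = 157, so 3 ≤ 157.
m = 2: 3^m = 9 and 157·m = 314, so 9 ≤ 314.
m = 3: 3^m = 27 and 157·m = 471, so 27 ≤ 471.
m = 4: 3^m = 81 and 157·m = 628, so 81 ≤ 628.
m = 5: 3^m = 243 and 157·m = 785, so 243 ≤ 785.
m = 6: 3^m = 729 and 157·m = 942, so 729 ≤ 942.
m = 7: 3^m = 2187 and 157·m = 1099, so 2187 > 1099.
So m = 7 is the smallest counterexample.

m = 7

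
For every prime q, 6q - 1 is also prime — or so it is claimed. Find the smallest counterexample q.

We need the least prime q for which 6q - 1 is not prime.
q = 2: 6q - 1 = 11, prime.
q = 3: 6q - 1 = 17, prime.
q = 5: 6q - 1 = 29, prime.
q = 7: 6q - 1 = 41, prime.
q = 11: 6q - 1 = 65 = 5 × 13, not prime.

q = 11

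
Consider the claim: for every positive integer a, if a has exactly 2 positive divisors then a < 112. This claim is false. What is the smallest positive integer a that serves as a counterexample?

The first 29 eligible values, up to a = 109, all satisfy the conclusion.
a = 113: τ(113) = 2; 113 ≥ 112.
So a = 113 is the smallest counterexample.

a = 113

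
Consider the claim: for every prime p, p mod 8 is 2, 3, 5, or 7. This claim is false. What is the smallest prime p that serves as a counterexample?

p = 2: 2 mod 8 = 2.
p = 3: 3 mod 8 = 3.
p = 5: 5 mod 8 = 5.
p = 7: 7 mod 8 = 7.
p = 11: 11 mod 8 = 3.
p = 13: 13 mod 8 = 5.
p = 17: 17 mod 8 = 1 — not in {2, 3, 5, 7}.

p = 17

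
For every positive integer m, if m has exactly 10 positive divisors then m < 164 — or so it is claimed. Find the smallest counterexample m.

m = 176

A counterexample is any positive integer m such that m has exactly 10 positive divisors but the claim fails; we check each in order.
The first 4 eligible values, up to m = 162, all satisfy the conclusion.
m = 176: τ(176) = 10; 176 ≥ 164.
Thus m = 176 disproves the claim, and no smaller m works.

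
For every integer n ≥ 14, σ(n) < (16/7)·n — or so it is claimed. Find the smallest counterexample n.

For n = 14, 15, 16, 17, 18, 19, 20, 21, 22, 23 the conclusion holds.
n = 24: σ(24) = 60; 60 ≥ 384/7.
Thus n = 24 disproves the claim, and no smaller n works.

n = 24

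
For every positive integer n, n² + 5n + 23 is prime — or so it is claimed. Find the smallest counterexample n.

n = 14

A counterexample is any positive integer n such that n² + 5n + 23 is not prime; we check each in order.
For n = 1, 2, 3, 4, …, 11, 12, 13 the conclusion holds.
n = 14: n² + 5n + 23 = 289 = 17 × 17, composite.
Hence n = 14 is a counterexample.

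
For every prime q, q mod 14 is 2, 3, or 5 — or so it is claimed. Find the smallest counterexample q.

q = 7

Check each prime q in order until the claim fails.
For q = 2, 3, 5 the conclusion holds.
q = 7: 7 mod 14 = 7 — not in {2, 3, 5}.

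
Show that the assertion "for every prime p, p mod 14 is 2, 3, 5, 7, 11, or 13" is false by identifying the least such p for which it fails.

Check each prime p in order until the claim fails.
For p = 2, 3, 5, 7, 11, 13, 17, 19 the conclusion holds.
p = 23: 23 mod 14 = 9 — not in {2, 3, 5, 7, 11, 13}.
So p = 23 is the smallest counterexample.

p = 23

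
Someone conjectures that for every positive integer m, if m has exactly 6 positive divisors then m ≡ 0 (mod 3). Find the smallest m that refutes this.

For m = 12, 18 the conclusion holds.
m = 20: τ(20) = 6; 20 ≡ 2 (mod 3).

m = 20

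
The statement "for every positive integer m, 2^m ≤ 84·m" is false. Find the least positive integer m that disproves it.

m = 10

The first 9 eligible values, up to m = 9, all satisfy the conclusion.
m = 10: 2^m = 1024 and 84·m = 840, so 1024 > 840.
So m = 10 is the smallest counterexample.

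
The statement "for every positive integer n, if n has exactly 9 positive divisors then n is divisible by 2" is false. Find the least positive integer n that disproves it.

n = 225

A counterexample is any positive integer n such that n has exactly 9 positive divisors but n is not divisible by 2; we check each in order.
n = 36: τ(36) = 9; 36 mod 2 = 0.
n = 100: τ(100) = 9; 100 mod 2 = 0.
n = 196: τ(196) = 9; 196 mod 2 = 0.
n = 225: τ(225) = 9; 225 mod 2 = 1.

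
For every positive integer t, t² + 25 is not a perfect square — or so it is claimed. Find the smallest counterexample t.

t = 12

For t = 1, 2, 3, 4, …, 9, 10, 11 the conclusion holds.
t = 12: 12² + 25 = 169 = 13², a perfect square.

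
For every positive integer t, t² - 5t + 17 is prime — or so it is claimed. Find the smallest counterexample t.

For t = 1, 2, 3, 4, …, 10, 11, 12 the conclusion holds.
t = 13: t² - 5t + 17 = 121 = 11 × 11, composite.
Thus t = 13 disproves the claim, and no smaller t works.

t = 13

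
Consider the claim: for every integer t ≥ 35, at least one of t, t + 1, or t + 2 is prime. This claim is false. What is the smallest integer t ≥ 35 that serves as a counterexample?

Check each integer t ≥ 35 in order until t, t + 1, t + 2 are all composite.
For t = 35, 36, 37 the conclusion holds.
t = 38: 38 = 2 × 19; 39 = 3 × 13; 40 = 2 × 20 — all composite.
Thus t = 38 disproves the claim, and no smaller t works.

t = 38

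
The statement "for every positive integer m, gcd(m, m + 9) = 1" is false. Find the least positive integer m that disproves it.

m = 3

For m = 1, 2 the conclusion holds.
m = 3: gcd(3, 12) = 3.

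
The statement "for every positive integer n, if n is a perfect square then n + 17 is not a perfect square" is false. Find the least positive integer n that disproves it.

Check each positive integer n in order until n is a perfect square but n + 17 is a perfect square.
n = 1: 1 + 17 = 18, not a perfect square.
n = 4: 4 + 17 = 21, not a perfect square.
n = 9: 9 + 17 = 26, not a perfect square.
n = 16: 16 + 17 = 33, not a perfect square.
n = 25: 25 + 17 = 42, not a perfect square.
n = 36: 36 + 17 = 53, not a perfect square.
n = 49: 49 + 17 = 66, not a perfect square.
n = 64: 64 = 8² and 64 + 17 = 81 = 9².

n = 64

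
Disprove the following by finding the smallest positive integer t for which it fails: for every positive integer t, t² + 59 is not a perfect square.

t = 29

Check each positive integer t in order until t² + 59 is a perfect square.
For t = 1, 2, 3, 4, …, 26, 27, 28 the conclusion holds.
t = 29: 29² + 59 = 900 = 30², a perfect square.
So t = 29 is the smallest counterexample.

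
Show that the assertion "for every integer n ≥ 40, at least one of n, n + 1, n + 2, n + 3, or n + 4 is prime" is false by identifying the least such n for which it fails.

n = 48

n = 40: 41 is prime.
n = 41: 41 is prime.
n = 42: 43 is prime.
n = 43: 43 is prime.
n = 44: 47 is prime.
n = 45: 47 is prime.
n = 46: 47 is prime.
n = 47: 47 is prime.
n = 48: 48 = 2 × 24; 49 = 7 × 7; 50 = 2 × 25; 51 = 3 × 17; 52 = 2 × 26 — all composite.
Thus n = 48 disproves the claim, and no smaller n works.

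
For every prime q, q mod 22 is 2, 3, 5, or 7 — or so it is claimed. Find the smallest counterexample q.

For q = 2, 3, 5, 7 the conclusion holds.
q = 11: 11 mod 22 = 11 — not in {2, 3, 5, 7}.

q = 11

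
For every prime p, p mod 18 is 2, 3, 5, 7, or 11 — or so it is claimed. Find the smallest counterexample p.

p = 13

The first 5 eligible values, up to p = 11, all satisfy the conclusion.
p = 13: 13 mod 18 = 13 — not in {2, 3, 5, 7, 11}.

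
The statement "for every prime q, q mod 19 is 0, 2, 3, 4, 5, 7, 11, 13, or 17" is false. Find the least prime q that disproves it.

q = 29

We need the least prime q for which the claim fails.
The first 9 eligible values, up to q = 23, all satisfy the conclusion.
q = 29: 29 mod 19 = 10 — not in {0, 2, 3, 4, 5, 7, 11, 13, 17}.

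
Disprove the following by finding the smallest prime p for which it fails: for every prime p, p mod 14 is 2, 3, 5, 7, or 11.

p = 13

A counterexample is any prime p such that the claim fails; we check each in order.
The first 5 eligible values, up to p = 11, all satisfy the conclusion.
p = 13: 13 mod 14 = 13 — not in {2, 3, 5, 7, 11}.
Hence p = 13 is a counterexample.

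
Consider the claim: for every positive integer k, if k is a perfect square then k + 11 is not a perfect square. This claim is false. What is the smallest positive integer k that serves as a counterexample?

k = 25

A counterexample is any positive integer k such that k is a perfect square but k + 11 is a perfect square; we check each in order.
For k = 1, 4, 9, 16 the conclusion holds.
k = 25: 25 = 5² and 25 + 11 = 36 = 6².
Hence k = 25 is a counterexample.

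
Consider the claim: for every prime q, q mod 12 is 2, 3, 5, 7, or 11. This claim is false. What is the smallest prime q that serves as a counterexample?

q = 13

For q = 2, 3, 5, 7, 11 the conclusion holds.
q = 13: 13 mod 12 = 1 — not in {2, 3, 5, 7, 11}.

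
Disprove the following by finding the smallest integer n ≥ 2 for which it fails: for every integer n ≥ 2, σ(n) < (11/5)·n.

n = 12

Check each integer n ≥ 2 in order until the claim fails.
For n = 2, 3, 4, 5, 6, 7, 8, 9, 10, 11 the conclusion holds.
n = 12: σ(12) = 28; 28 ≥ 132/5.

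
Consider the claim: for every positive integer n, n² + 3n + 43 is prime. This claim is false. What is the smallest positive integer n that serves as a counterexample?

n = 39

Check each positive integer n in order until n² + 3n + 43 is not prime.
The first 38 eligible values, up to n = 38, all satisfy the conclusion.
n = 39: n² + 3n + 43 = 1681 = 41 × 41, composite.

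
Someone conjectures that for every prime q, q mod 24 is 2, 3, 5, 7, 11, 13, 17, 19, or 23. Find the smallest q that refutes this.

q = 73

The first 20 eligible values, up to q = 71, all satisfy the conclusion.
q = 73: 73 mod 24 = 1 — not in {2, 3, 5, 7, 11, 13, 17, 19, 23}.
Thus q = 73 disproves the claim, and no smaller q works.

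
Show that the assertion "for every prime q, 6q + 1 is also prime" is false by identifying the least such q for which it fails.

q = 19

Check each prime q in order until 6q + 1 is not prime.
q = 2: 6q + 1 = 13, prime.
q = 3: 6q + 1 = 19, prime.
q = 5: 6q + 1 = 31, prime.
q = 7: 6q + 1 = 43, prime.
q = 11: 6q + 1 = 67, prime.
q = 13: 6q + 1 = 79, prime.
q = 17: 6q + 1 = 103, prime.
q = 19: 6q + 1 = 115 = 5 × 23, not prime.
So q = 19 is the smallest counterexample.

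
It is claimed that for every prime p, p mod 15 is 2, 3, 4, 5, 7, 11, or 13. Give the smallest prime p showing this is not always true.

p = 23

p = 2: 2 mod 15 = 2.
p = 3: 3 mod 15 = 3.
p = 5: 5 mod 15 = 5.
p = 7: 7 mod 15 = 7.
p = 11: 11 mod 15 = 11.
p = 13: 13 mod 15 = 13.
p = 17: 17 mod 15 = 2.
p = 19: 19 mod 15 = 4.
p = 23: 23 mod 15 = 8 — not in {2, 3, 4, 5, 7, 11, 13}.
Hence p = 23 is a counterexample.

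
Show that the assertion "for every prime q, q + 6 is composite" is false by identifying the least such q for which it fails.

For q = 2, 3 the conclusion holds.
q = 5: q + 6 = 11, prime — not composite.

q = 5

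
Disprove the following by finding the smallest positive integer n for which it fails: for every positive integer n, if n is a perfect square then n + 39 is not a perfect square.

We need the least positive integer n for which n is a perfect square but n + 39 is a perfect square.
n = 1: 1 + 39 = 40, not a perfect square.
n = 4: 4 + 39 = 43, not a perfect square.
n = 9: 9 + 39 = 48, not a perfect square.
n = 16: 16 + 39 = 55, not a perfect square.
n = 25: 25 = 5² and 25 + 39 = 64 = 8².

n = 25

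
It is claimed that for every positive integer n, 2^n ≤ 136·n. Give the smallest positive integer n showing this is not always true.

A counterexample is any positive integer n such that 2^n > 136·n; we check each in order.
For n = 1, 2, 3, 4, 5, 6, 7, 8, 9, 10 the conclusion holds.
n = 11: 2^n = 2048 and 136·n = 1496, so 2048 > 1496.
So n = 11 is the smallest counterexample.

n = 11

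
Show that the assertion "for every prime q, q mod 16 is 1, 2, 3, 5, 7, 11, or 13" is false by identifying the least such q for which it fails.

q = 31

Check each prime q in order until the claim fails.
The first 10 eligible values, up to q = 29, all satisfy the conclusion.
q = 31: 31 mod 16 = 15 — not in {1, 2, 3, 5, 7, 11, 13}.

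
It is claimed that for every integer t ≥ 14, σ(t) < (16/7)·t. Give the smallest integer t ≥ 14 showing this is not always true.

t = 24

For t = 14, 15, 16, 17, 18, 19, 20, 21, 22, 23 the conclusion holds.
t = 24: σ(24) = 60; 60 ≥ 384/7.
So t = 24 is the smallest counterexample.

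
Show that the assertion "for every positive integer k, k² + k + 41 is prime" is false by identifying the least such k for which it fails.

The first 39 eligible values, up to k = 39, all satisfy the conclusion.
k = 40: k² + k + 41 = 1681 = 41 × 41, composite.
Hence k = 40 is a counterexample.

k = 40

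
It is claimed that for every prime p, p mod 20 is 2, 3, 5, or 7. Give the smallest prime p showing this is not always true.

p = 11

We need the least prime p for which the claim fails.
p = 2: 2 mod 20 = 2.
p = 3: 3 mod 20 = 3.
p = 5: 5 mod 20 = 5.
p = 7: 7 mod 20 = 7.
p = 11: 11 mod 20 = 11 — not in {2, 3, 5, 7}.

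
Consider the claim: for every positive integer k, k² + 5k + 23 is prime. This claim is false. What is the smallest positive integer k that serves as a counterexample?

Check each positive integer k in order until k² + 5k + 23 is not prime.
For k = 1, 2, 3, 4, …, 11, 12, 13 the conclusion holds.
k = 14: k² + 5k + 23 = 289 = 17 × 17, composite.
Thus k = 14 disproves the claim, and no smaller k works.

k = 14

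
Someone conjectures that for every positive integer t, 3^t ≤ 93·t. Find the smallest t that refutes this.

A counterexample is any positive integer t such that 3^t > 93·t; we check each in order.
For t = 1, 2, 3, 4, 5 the conclusion holds.
t = 6: 3^t = 729 and 93·t = 558, so 729 > 558.

t = 6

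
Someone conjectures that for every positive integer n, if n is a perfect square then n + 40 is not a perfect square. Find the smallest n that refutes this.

We need the least positive integer n for which n is a perfect square but n + 40 is a perfect square.
n = 1: 1 + 40 = 41, not a perfect square.
n = 4: 4 + 40 = 44, not a perfect square.
n = 9: 9 = 3² and 9 + 40 = 49 = 7².
Hence n = 9 is a counterexample.

n = 9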